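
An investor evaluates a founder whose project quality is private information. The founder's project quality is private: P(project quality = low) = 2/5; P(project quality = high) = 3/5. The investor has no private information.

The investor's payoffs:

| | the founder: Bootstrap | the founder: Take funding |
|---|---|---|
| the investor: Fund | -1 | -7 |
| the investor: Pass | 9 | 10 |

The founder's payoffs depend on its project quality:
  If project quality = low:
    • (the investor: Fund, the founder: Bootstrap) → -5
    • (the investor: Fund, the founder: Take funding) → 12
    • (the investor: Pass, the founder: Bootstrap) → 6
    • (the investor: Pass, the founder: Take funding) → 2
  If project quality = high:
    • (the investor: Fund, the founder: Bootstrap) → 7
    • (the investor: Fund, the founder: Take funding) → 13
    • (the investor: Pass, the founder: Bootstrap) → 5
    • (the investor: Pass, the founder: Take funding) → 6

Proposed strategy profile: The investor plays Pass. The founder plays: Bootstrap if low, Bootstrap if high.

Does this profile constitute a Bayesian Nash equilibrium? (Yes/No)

The investor plays Pass: E[Pass] = 2/5·(9) + 3/5·(9) = 9; E[Fund] = -1. Best-responding. ✓
The founder (project quality low), facing Pass: Bootstrap gives 6, Take funding gives 2. Proposed Bootstrap is best. ✓
The founder (project quality high), facing Pass: Bootstrap gives 5, Take funding gives 6. Proposed Bootstrap is not best — profitable deviation exists. ✗

No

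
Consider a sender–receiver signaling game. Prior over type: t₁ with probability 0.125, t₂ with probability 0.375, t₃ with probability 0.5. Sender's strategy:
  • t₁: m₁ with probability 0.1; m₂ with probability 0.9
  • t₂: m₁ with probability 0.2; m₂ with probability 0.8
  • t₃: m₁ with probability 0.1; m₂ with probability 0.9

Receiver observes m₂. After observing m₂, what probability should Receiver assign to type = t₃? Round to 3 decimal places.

0.522

P(m₂) = 0.125·0.9 + 0.375·0.8 + 0.5·0.9 = 0.8625
P(t₃ | m₂) = (0.5·0.9) / 0.8625 = 0.45 / 0.8625 = 0.521739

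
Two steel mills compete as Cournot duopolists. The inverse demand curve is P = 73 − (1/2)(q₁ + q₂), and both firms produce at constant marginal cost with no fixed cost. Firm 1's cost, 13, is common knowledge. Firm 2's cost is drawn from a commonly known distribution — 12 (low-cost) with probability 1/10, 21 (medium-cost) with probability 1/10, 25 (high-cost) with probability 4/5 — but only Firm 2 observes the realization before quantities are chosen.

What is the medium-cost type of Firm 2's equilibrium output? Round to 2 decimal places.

Firm 2 with cost c maximizes (73 − (1/2)(q₁+q₂) − c)·q₂, giving q₂(c) = (73 − c − (1/2)q₁).
E[c₂] = 1/10·12 + 1/10·21 + 4/5·25 = 23.3
Firm 1's FOC against E[q₂] yields q₁ = (73 − 2·13 + E[c₂])/(3/2) = (73 − 26 + 23.3)/(3/2) = 46.8667.
q₂(medium-cost) = (73 − 21 − (1/2)·46.8667) = 28.5667.

28.57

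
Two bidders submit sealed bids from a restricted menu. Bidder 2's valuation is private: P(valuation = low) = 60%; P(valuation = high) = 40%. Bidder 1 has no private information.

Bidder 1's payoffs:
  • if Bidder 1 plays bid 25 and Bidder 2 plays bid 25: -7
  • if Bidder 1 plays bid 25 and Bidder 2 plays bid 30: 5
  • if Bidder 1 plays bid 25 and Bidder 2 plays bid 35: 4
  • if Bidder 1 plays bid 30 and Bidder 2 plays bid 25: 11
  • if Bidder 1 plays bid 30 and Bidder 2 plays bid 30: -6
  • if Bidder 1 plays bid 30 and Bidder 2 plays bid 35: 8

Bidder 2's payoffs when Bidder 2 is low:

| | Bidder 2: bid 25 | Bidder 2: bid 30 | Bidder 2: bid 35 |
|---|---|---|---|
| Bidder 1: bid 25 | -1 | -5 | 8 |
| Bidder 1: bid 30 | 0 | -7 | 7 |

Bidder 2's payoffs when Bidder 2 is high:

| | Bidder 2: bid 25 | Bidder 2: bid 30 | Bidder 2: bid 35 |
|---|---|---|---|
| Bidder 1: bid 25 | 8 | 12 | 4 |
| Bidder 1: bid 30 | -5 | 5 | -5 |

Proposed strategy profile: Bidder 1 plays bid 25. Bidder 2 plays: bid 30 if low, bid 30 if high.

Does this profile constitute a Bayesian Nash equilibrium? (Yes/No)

No

Bidder 1 plays bid 25: E[bid 25] = 0.6·(5) + 0.4·(5) = 5; E[bid 30] = -6. Best-responding. ✓
Bidder 2 (valuation low), facing bid 25: bid 25 gives -1, bid 30 gives -5, bid 35 gives 8. Proposed bid 30 is not best — profitable deviation exists. ✗
Bidder 2 (valuation high), facing bid 25: bid 25 gives 8, bid 30 gives 12, bid 35 gives 4. Proposed bid 30 is best. ✓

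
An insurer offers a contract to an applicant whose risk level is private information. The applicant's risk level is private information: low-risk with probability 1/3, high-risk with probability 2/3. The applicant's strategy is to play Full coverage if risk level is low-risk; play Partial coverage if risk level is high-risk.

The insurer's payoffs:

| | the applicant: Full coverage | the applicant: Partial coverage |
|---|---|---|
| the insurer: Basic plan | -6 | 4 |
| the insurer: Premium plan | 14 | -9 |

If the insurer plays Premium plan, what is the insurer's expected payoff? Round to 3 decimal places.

E[Premium plan] = 1/3·14 + 2/3·(-9) = 14/3 + (-6) = -4/3

-1.333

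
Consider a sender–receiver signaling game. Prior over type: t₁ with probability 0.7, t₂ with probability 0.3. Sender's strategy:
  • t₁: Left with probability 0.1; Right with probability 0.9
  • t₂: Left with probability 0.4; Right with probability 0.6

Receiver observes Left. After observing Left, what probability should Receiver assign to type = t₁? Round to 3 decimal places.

P(Left) = 0.7·0.1 + 0.3·0.4 = 0.19
P(t₁ | Left) = (0.7·0.1) / 0.19 = 0.07 / 0.19 = 0.368421

0.368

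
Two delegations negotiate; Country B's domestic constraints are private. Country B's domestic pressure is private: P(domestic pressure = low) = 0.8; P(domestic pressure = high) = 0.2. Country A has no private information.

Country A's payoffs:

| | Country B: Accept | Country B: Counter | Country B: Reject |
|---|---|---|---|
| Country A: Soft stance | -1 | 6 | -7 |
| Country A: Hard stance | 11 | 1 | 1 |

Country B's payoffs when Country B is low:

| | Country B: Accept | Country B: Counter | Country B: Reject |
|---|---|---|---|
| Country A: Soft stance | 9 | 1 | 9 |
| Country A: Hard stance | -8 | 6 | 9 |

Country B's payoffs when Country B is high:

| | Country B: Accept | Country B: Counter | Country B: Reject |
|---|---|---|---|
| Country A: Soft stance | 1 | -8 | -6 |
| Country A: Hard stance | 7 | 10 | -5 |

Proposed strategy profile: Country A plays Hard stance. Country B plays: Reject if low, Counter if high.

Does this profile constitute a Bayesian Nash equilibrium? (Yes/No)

Country A plays Hard stance: E[Hard stance] = 0.8·(1) + 0.2·(1) = 1; E[Soft stance] = -4.4. Best-responding. ✓
Country B (domestic pressure low), facing Hard stance: Accept gives -8, Counter gives 6, Reject gives 9. Proposed Reject is best. ✓
Country B (domestic pressure high), facing Hard stance: Accept gives 7, Counter gives 10, Reject gives -5. Proposed Counter is best. ✓

Yes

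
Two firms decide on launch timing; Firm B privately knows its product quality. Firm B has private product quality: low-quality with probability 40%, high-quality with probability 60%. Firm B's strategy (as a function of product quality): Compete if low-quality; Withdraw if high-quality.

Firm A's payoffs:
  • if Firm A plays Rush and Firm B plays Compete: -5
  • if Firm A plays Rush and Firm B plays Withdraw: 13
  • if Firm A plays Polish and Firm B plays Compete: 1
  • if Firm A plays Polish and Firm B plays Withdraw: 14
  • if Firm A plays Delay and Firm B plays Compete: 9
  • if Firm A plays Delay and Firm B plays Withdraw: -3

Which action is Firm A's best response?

Polish

E[Rush] = 0.4·(-5) + 0.6·(13) = 5.8
E[Polish] = 0.4·(1) + 0.6·(14) = 8.8
E[Delay] = 0.4·(9) + 0.6·(-3) = 1.8
Best response: Polish (8.8 is the largest).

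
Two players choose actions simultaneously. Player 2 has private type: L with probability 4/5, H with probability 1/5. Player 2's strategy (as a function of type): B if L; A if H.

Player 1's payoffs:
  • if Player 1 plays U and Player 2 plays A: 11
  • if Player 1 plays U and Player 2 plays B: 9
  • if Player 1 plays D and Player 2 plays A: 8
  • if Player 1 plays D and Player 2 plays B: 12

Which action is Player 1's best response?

Compute Player 1's expected payoff for each action, taking the expectation over Player 2's type.
E[U] = 4/5·(9) + 1/5·(11) = 47/5
E[D] = 4/5·(12) + 1/5·(8) = 56/5
Best response: D (56/5 is the largest).

D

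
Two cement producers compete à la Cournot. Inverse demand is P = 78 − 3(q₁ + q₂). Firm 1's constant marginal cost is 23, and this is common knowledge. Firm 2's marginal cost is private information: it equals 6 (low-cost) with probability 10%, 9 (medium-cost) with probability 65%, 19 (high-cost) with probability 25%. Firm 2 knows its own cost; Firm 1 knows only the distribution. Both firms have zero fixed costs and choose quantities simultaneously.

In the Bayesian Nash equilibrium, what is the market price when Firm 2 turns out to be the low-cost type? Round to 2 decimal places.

34.80

Each type of Firm 2 best-responds to q₁; Firm 1 best-responds to the expected q₂ over Firm 2's types.
Firm 2 with cost c maximizes (78 − 3(q₁+q₂) − c)·q₂, giving q₂(c) = (78 − c − 3q₁)/6.
E[c₂] = 0.1·6 + 0.65·9 + 0.25·19 = 11.2
Firm 1's FOC against E[q₂] yields q₁ = (78 − 2·23 + E[c₂])/9 = (78 − 46 + 11.2)/9 = 4.8.
q₂(low-cost) = 9.6, so P = 78 − 3·(4.8 + 9.6) = 34.8.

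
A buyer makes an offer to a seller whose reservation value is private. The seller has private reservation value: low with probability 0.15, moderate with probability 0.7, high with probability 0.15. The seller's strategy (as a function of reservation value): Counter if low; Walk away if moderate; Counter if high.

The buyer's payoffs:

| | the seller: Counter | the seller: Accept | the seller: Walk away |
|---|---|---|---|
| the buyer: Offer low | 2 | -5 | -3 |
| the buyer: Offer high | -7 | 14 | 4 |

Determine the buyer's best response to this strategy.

Compute the buyer's expected payoff for each action, taking the expectation over the seller's type.
E[Offer low] = 0.15·(2) + 0.7·(-3) + 0.15·(2) = -1.5
E[Offer high] = 0.15·(-7) + 0.7·(4) + 0.15·(-7) = 0.7
Best response: Offer high (0.7 is the largest).

Offer high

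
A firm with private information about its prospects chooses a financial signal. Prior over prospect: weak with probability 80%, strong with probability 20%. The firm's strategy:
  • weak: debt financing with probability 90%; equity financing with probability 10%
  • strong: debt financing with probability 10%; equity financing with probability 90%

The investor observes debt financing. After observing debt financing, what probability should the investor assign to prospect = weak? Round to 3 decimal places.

0.973

Apply Bayes' rule using the sender's strategy as the likelihood.
P(debt financing) = 0.8·0.9 + 0.2·0.1 = 0.74
P(weak | debt financing) = (0.8·0.9) / 0.74 = 0.72 / 0.74 = 0.972973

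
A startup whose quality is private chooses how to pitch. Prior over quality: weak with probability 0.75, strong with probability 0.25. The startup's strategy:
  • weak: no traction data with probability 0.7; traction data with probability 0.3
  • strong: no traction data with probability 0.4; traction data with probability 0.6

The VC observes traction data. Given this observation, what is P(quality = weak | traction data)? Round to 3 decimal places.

0.600

Apply Bayes' rule using the sender's strategy as the likelihood.
P(traction data) = 0.75·0.3 + 0.25·0.6 = 0.375
P(weak | traction data) = (0.75·0.3) / 0.375 = 0.225 / 0.375 = 0.6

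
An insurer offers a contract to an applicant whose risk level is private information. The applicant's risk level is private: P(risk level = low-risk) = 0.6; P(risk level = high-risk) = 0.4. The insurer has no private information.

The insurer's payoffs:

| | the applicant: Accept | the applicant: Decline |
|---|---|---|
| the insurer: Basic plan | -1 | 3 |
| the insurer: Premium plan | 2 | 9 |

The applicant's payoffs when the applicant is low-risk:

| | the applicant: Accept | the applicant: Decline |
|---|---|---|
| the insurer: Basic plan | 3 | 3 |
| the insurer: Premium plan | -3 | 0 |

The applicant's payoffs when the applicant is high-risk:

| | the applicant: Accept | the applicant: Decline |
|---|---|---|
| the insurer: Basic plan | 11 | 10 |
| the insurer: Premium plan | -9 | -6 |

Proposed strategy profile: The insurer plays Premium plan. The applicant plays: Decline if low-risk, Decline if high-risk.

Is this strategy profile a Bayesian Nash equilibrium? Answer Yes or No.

The insurer plays Premium plan: E[Premium plan] = 0.6·(9) + 0.4·(9) = 9; E[Basic plan] = 3. Best-responding. ✓
The applicant (risk level low-risk), facing Premium plan: Accept gives -3, Decline gives 0. Proposed Decline is best. ✓
The applicant (risk level high-risk), facing Premium plan: Accept gives -9, Decline gives -6. Proposed Decline is best. ✓

Yes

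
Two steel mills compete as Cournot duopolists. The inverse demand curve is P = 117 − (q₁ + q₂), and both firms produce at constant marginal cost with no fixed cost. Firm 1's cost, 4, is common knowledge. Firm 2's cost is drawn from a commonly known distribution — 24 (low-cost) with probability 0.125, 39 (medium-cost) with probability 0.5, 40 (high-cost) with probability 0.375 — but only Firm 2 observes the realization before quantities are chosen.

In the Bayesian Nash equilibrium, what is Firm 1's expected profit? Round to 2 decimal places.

2384.69

Type-c best response for Firm 2: q₂(c) = (117 − c)/2 − q₁/2.
Firm 1 maximizes expected profit; its first-order condition is 117 − 2q₁ − E[q₂] − 4 = 0.
Substituting E[q₂] and solving: E[c₂] = 37.5, so q₁ = (117 − 2·4 + 37.5)/3 = 48.8333.
E[P] = 117 − (q₁ + E[q₂]) = 52.8333; Firm 1's expected profit = (E[P] − 4)·q₁ = (52.8333 − 4)·48.8333 = 2384.69.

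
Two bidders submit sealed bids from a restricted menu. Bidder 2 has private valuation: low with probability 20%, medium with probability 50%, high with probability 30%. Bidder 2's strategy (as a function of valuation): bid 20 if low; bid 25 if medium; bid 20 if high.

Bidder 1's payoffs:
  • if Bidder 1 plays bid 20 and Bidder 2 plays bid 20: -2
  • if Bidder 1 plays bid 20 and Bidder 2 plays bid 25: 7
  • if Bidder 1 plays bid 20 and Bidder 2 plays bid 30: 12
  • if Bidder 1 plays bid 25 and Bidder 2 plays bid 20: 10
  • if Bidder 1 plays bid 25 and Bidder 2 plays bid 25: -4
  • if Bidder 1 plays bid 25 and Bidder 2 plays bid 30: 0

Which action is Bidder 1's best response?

bid 25

Compute Bidder 1's expected payoff for each action, taking the expectation over Bidder 2's type.
E[bid 20] = 0.2·(-2) + 0.5·(7) + 0.3·(-2) = 2.5
E[bid 25] = 0.2·(10) + 0.5·(-4) + 0.3·(10) = 3
Best response: bid 25 (3 is the largest).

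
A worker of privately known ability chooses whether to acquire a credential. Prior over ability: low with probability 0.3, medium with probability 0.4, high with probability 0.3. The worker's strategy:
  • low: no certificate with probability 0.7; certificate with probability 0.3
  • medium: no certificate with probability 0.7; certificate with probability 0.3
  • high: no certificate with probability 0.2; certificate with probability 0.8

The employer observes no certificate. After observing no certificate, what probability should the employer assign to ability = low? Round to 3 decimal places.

Apply Bayes' rule using the sender's strategy as the likelihood.
P(no certificate) = 0.3·0.7 + 0.4·0.7 + 0.3·0.2 = 0.55
P(low | no certificate) = (0.3·0.7) / 0.55 = 0.21 / 0.55 = 0.381818

0.382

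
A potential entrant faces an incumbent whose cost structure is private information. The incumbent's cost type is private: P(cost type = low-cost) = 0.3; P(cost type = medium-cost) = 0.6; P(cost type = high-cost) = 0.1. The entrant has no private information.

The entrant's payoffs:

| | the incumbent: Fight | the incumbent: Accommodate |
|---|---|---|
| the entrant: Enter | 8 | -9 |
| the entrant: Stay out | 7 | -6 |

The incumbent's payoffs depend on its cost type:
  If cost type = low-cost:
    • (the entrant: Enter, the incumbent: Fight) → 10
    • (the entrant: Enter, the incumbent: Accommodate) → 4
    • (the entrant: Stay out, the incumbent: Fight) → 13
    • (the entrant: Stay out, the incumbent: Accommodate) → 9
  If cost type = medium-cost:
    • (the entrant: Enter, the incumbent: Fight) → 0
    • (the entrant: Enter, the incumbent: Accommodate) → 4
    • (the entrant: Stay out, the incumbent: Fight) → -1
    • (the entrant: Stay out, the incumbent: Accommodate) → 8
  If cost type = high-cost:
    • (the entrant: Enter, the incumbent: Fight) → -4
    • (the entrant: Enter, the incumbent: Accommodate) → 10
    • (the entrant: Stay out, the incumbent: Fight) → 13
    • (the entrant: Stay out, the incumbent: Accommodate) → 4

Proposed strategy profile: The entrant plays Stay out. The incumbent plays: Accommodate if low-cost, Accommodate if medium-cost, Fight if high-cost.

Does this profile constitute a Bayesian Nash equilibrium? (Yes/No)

The entrant plays Stay out: E[Stay out] = 0.3·(-6) + 0.6·(-6) + 0.1·(7) = -4.7; E[Enter] = -7.3. Best-responding. ✓
The incumbent (cost type low-cost), facing Stay out: Fight gives 13, Accommodate gives 9. Proposed Accommodate is not best — profitable deviation exists. ✗
The incumbent (cost type medium-cost), facing Stay out: Fight gives -1, Accommodate gives 8. Proposed Accommodate is best. ✓
The incumbent (cost type high-cost), facing Stay out: Fight gives 13, Accommodate gives 4. Proposed Fight is best. ✓

No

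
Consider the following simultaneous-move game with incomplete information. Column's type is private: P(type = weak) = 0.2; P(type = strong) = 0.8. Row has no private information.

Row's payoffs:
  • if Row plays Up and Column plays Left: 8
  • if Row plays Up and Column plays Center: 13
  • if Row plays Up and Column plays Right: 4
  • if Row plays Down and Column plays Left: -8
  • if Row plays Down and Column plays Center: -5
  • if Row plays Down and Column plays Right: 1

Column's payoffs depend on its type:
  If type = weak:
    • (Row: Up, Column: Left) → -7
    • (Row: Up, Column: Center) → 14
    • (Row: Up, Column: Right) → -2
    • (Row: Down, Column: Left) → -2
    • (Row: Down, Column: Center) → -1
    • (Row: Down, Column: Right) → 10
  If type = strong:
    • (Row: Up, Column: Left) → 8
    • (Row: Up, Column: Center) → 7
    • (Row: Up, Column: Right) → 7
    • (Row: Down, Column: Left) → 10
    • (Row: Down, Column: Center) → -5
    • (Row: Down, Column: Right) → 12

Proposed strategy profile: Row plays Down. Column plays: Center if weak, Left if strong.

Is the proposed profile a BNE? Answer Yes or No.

A profile is a BNE iff every type of every player is best-responding given beliefs about the other side.
Row plays Down: E[Down] = 0.2·(-5) + 0.8·(-8) = -7.4; E[Up] = 9. Not best-responding. ✗
Column (type weak), facing Down: Left gives -2, Center gives -1, Right gives 10. Proposed Center is not best — profitable deviation exists. ✗
Column (type strong), facing Down: Left gives 10, Center gives -5, Right gives 12. Proposed Left is not best — profitable deviation exists. ✗

No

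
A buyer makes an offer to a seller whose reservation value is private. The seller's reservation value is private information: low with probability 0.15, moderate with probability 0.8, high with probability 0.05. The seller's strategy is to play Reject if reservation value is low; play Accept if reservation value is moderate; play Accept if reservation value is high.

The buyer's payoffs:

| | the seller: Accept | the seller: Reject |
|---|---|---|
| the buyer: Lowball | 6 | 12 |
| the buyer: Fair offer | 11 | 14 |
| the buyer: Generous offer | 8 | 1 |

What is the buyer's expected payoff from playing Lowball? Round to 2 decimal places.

Take the expectation over the seller's reservation value, weighting each type's action by its prior probability.
E[Lowball] = 0.15·12 + 0.8·6 + 0.05·6 = 1.8 + 4.8 + 0.3 = 6.9

6.90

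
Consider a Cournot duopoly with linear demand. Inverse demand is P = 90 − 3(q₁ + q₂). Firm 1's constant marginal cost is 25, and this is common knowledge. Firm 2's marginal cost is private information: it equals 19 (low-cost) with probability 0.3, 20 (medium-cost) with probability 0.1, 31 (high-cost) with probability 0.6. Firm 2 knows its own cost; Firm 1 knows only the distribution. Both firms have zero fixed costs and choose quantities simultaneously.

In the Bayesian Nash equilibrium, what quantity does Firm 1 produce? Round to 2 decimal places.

Firm 2 with cost c maximizes (90 − 3(q₁+q₂) − c)·q₂, giving q₂(c) = (90 − c − 3q₁)/6.
E[c₂] = 0.3·19 + 0.1·20 + 0.6·31 = 26.3
Firm 1's FOC against E[q₂] yields q₁ = (90 − 2·25 + E[c₂])/9 = (90 − 50 + 26.3)/9 = 7.36667.

7.37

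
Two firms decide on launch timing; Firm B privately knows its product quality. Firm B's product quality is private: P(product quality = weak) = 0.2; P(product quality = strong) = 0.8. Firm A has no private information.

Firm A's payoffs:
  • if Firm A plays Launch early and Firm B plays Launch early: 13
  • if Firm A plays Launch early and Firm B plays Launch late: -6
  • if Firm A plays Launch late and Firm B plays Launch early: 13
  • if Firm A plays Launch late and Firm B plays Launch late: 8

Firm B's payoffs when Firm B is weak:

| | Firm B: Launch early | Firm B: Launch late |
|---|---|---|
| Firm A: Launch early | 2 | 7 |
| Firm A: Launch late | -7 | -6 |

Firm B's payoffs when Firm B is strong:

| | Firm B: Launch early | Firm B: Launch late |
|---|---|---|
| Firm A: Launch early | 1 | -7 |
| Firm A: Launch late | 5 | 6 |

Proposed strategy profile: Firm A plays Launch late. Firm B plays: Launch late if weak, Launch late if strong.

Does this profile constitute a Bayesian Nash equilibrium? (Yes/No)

Yes

A profile is a BNE iff every type of every player is best-responding given beliefs about the other side.
Firm A plays Launch late: E[Launch late] = 0.2·(8) + 0.8·(8) = 8; E[Launch early] = -6. Best-responding. ✓
Firm B (product quality weak), facing Launch late: Launch early gives -7, Launch late gives -6. Proposed Launch late is best. ✓
Firm B (product quality strong), facing Launch late: Launch early gives 5, Launch late gives 6. Proposed Launch late is best. ✓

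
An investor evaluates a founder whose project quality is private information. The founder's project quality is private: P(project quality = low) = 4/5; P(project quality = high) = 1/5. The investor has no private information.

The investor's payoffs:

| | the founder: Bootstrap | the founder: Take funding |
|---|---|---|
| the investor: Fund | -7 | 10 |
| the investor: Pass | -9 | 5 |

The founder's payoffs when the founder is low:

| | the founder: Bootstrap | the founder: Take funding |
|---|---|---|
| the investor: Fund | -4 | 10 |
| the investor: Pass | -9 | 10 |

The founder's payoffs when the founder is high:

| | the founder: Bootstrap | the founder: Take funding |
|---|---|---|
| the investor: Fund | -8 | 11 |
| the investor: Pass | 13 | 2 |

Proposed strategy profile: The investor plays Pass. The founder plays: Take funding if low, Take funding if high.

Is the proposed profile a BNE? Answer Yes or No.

No

The investor plays Pass: E[Pass] = 4/5·(5) + 1/5·(5) = 5; E[Fund] = 10. Not best-responding. ✗
The founder (project quality low), facing Pass: Bootstrap gives -9, Take funding gives 10. Proposed Take funding is best. ✓
The founder (project quality high), facing Pass: Bootstrap gives 13, Take funding gives 2. Proposed Take funding is not best — profitable deviation exists. ✗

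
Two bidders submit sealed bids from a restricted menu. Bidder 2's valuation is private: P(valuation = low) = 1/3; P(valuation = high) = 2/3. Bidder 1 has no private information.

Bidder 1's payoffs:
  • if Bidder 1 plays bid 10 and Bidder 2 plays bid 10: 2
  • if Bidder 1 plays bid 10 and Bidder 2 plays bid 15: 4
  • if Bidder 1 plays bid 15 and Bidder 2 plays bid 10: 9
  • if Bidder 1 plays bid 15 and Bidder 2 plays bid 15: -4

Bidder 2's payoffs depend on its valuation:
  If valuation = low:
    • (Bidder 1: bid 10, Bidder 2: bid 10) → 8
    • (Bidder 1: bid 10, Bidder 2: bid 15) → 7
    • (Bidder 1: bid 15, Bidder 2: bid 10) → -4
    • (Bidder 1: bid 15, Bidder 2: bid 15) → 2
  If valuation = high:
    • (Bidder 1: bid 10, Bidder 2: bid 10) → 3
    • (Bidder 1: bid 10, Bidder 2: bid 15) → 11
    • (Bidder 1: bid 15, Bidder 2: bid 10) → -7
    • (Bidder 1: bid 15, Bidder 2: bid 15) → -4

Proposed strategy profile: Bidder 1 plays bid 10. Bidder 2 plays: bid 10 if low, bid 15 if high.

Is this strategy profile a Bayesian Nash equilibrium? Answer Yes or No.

Bidder 1 plays bid 10: E[bid 10] = 1/3·(2) + 2/3·(4) = 10/3; E[bid 15] = 1/3. Best-responding. ✓
Bidder 2 (valuation low), facing bid 10: bid 10 gives 8, bid 15 gives 7. Proposed bid 10 is best. ✓
Bidder 2 (valuation high), facing bid 10: bid 10 gives 3, bid 15 gives 11. Proposed bid 15 is best. ✓

Yes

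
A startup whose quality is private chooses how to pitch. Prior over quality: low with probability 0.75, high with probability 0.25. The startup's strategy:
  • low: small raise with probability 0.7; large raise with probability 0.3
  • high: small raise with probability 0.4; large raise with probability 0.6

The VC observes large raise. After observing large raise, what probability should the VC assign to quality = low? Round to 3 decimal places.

0.600

P(large raise) = 0.75·0.3 + 0.25·0.6 = 0.375
P(low | large raise) = (0.75·0.3) / 0.375 = 0.225 / 0.375 = 0.6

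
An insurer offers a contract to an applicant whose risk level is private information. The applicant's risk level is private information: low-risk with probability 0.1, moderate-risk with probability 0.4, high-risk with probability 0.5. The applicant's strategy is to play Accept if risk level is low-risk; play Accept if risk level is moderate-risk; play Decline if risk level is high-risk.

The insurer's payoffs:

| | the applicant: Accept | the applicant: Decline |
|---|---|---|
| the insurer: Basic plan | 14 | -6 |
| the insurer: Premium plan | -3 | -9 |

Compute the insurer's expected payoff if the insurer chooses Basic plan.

Take the expectation over the applicant's risk level, weighting each type's action by its prior probability.
E[Basic plan] = 0.1·14 + 0.4·14 + 0.5·(-6) = 1.4 + 5.6 + (-3) = 4

4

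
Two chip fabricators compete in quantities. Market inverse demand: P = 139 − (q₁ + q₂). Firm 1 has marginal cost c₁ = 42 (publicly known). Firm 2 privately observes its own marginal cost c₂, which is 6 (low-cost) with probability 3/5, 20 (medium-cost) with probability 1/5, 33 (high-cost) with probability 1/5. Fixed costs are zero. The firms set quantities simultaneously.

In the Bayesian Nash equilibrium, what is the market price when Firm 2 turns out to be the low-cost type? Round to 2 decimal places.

Type-c best response for Firm 2: q₂(c) = (139 − c)/2 − q₁/2.
Firm 1 maximizes expected profit; its first-order condition is 139 − 2q₁ − E[q₂] − 42 = 0.
Substituting E[q₂] and solving: E[c₂] = 14.2, so q₁ = (139 − 2·42 + 14.2)/3 = 23.0667.
q₂(low-cost) = 54.9667, so P = 139 − (23.0667 + 54.9667) = 60.9667.

60.97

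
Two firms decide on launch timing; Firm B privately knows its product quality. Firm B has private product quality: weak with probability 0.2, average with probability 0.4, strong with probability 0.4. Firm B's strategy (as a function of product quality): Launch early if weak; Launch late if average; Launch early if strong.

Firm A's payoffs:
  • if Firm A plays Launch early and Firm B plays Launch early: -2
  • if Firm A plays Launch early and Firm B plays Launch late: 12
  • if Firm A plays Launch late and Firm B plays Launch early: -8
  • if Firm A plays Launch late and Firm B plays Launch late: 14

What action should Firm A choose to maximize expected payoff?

Launch early

E[Launch early] = 0.2·(-2) + 0.4·(12) + 0.4·(-2) = 3.6
E[Launch late] = 0.2·(-8) + 0.4·(14) + 0.4·(-8) = 0.8
Best response: Launch early (3.6 is the largest).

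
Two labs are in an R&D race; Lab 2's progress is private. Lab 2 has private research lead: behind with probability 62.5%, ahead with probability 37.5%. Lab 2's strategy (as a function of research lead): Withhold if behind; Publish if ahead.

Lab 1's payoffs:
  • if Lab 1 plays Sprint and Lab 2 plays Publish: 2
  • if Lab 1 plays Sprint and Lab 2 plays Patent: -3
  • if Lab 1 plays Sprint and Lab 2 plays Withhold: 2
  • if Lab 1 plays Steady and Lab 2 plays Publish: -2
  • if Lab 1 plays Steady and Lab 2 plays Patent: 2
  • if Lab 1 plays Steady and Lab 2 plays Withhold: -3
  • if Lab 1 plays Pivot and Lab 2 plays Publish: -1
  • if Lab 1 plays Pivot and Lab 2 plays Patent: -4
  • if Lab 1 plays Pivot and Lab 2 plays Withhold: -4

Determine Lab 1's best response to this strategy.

Sprint

E[Sprint] = 0.625·(2) + 0.375·(2) = 2
E[Steady] = 0.625·(-3) + 0.375·(-2) = -2.625
E[Pivot] = 0.625·(-4) + 0.375·(-1) = -2.875
Best response: Sprint (2 is the largest).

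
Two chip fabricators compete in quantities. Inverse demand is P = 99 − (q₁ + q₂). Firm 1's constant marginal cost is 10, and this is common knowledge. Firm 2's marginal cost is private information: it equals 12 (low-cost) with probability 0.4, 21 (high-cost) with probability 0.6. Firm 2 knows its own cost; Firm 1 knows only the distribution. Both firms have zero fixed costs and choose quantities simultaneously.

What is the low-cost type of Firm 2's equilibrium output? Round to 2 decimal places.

Type-c best response for Firm 2: q₂(c) = (99 − c)/2 − q₁/2.
Firm 1 maximizes expected profit; its first-order condition is 99 − 2q₁ − E[q₂] − 10 = 0.
Substituting E[q₂] and solving: E[c₂] = 17.4, so q₁ = (99 − 2·10 + 17.4)/3 = 32.1333.
q₂(low-cost) = (99 − 12 − 32.1333)/2 = 27.4333.

27.43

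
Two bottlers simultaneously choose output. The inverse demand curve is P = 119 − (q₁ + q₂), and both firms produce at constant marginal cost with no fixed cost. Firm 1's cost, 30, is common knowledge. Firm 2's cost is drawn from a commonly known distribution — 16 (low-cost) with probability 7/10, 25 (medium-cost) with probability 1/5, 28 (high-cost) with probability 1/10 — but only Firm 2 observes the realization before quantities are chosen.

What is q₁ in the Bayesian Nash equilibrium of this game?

26

Type-c best response for Firm 2: q₂(c) = (119 − c)/2 − q₁/2.
Firm 1 maximizes expected profit; its first-order condition is 119 − 2q₁ − E[q₂] − 30 = 0.
Substituting E[q₂] and solving: E[c₂] = 19, so q₁ = (119 − 2·30 + 19)/3 = 26.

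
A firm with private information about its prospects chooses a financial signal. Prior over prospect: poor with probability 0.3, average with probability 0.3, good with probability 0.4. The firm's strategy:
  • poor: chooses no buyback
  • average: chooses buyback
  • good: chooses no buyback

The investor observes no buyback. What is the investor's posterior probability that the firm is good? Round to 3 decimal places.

0.571

Apply Bayes' rule using the sender's strategy as the likelihood.
P(no buyback) = 0.3·1 + 0.3·0 + 0.4·1 = 0.7
P(good | no buyback) = (0.4·1) / 0.7 = 0.4 / 0.7 = 0.571429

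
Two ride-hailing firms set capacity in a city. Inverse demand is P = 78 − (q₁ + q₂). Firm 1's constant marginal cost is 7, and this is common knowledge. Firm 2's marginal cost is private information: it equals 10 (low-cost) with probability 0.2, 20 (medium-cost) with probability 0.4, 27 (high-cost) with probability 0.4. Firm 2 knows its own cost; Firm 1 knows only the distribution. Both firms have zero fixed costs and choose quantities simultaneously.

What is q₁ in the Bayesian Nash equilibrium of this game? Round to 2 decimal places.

28.27

Type-c best response for Firm 2: q₂(c) = (78 − c)/2 − q₁/2.
Firm 1 maximizes expected profit; its first-order condition is 78 − 2q₁ − E[q₂] − 7 = 0.
Substituting E[q₂] and solving: E[c₂] = 20.8, so q₁ = (78 − 2·7 + 20.8)/3 = 28.2667.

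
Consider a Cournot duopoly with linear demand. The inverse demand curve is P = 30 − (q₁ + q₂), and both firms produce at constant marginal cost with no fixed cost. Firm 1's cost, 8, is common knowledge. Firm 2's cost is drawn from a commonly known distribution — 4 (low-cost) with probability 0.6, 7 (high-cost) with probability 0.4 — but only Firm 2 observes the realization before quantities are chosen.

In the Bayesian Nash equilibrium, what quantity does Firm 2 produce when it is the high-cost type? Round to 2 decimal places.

8.30

Type-c best response for Firm 2: q₂(c) = (30 − c)/2 − q₁/2.
Firm 1 maximizes expected profit; its first-order condition is 30 − 2q₁ − E[q₂] − 8 = 0.
Substituting E[q₂] and solving: E[c₂] = 5.2, so q₁ = (30 − 2·8 + 5.2)/3 = 6.4.
q₂(high-cost) = (30 − 7 − 6.4)/2 = 8.3.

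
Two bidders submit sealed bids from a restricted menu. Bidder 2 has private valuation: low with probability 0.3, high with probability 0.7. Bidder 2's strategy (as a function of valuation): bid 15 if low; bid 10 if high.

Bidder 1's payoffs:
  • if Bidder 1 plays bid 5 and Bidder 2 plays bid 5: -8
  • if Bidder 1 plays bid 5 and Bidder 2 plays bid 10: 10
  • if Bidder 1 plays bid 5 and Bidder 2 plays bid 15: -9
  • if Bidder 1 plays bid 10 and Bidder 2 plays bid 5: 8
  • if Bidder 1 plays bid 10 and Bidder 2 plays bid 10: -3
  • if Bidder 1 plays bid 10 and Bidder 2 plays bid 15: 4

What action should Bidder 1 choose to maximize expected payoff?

E[bid 5] = 0.3·(-9) + 0.7·(10) = 4.3
E[bid 10] = 0.3·(4) + 0.7·(-3) = -0.9
Best response: bid 5 (4.3 is the largest).

bid 5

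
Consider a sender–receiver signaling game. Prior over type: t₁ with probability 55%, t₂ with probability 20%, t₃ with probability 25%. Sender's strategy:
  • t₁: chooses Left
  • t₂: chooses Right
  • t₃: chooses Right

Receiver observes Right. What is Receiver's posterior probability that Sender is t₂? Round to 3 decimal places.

0.444

P(Right) = 0.55·0 + 0.2·1 + 0.25·1 = 0.45
P(t₂ | Right) = (0.2·1) / 0.45 = 0.2 / 0.45 = 0.444444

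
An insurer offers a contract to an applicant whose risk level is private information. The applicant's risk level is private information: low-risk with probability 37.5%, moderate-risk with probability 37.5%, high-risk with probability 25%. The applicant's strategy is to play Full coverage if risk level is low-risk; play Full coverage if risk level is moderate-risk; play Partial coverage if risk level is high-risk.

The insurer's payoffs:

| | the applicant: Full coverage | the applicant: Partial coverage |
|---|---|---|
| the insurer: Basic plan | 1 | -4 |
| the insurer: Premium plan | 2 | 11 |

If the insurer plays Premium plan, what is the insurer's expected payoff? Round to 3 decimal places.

E[Premium plan] = 0.375·2 + 0.375·2 + 0.25·11 = 0.75 + 0.75 + 2.75 = 4.25

4.250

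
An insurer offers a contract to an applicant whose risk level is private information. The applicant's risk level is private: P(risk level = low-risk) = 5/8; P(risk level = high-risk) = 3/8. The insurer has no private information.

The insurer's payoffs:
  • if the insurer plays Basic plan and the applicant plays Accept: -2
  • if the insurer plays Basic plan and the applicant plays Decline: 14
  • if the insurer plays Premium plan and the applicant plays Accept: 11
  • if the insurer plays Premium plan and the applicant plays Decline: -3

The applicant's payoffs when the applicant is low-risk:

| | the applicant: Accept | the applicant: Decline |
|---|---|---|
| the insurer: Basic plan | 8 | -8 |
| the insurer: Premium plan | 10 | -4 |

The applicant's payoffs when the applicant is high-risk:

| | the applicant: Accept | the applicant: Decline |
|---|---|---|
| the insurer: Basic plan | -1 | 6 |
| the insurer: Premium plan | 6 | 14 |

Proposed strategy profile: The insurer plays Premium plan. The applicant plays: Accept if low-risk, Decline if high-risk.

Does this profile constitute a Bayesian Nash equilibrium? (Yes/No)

Yes

A profile is a BNE iff every type of every player is best-responding given beliefs about the other side.
The insurer plays Premium plan: E[Premium plan] = 5/8·(11) + 3/8·(-3) = 23/4; E[Basic plan] = 4. Best-responding. ✓
The applicant (risk level low-risk), facing Premium plan: Accept gives 10, Decline gives -4. Proposed Accept is best. ✓
The applicant (risk level high-risk), facing Premium plan: Accept gives 6, Decline gives 14. Proposed Decline is best. ✓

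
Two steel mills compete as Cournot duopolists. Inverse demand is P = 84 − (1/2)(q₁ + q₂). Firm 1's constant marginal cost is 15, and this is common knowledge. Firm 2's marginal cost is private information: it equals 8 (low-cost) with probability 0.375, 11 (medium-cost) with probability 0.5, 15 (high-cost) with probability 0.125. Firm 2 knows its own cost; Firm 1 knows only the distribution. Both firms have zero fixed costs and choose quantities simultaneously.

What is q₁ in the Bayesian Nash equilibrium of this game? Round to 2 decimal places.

42.92

Type-c best response for Firm 2: q₂(c) = (84 − c) − q₁/2.
Firm 1 maximizes expected profit; its first-order condition is 84 − q₁ − (1/2)E[q₂] − 15 = 0.
Substituting E[q₂] and solving: E[c₂] = 10.375, so q₁ = (84 − 2·15 + 10.375)/(3/2) = 42.9167.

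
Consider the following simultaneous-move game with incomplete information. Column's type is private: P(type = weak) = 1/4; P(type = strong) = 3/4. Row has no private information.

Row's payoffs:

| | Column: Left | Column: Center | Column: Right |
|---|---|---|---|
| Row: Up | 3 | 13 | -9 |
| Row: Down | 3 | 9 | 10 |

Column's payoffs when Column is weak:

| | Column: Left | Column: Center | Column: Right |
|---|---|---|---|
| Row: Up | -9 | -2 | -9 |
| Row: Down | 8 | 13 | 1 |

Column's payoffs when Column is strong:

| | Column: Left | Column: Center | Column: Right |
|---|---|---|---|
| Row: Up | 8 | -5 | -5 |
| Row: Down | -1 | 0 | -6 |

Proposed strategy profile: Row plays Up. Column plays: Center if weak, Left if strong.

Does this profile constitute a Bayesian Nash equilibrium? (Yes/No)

Yes

Row plays Up: E[Up] = 1/4·(13) + 3/4·(3) = 11/2; E[Down] = 9/2. Best-responding. ✓
Column (type weak), facing Up: Left gives -9, Center gives -2, Right gives -9. Proposed Center is best. ✓
Column (type strong), facing Up: Left gives 8, Center gives -5, Right gives -5. Proposed Left is best. ✓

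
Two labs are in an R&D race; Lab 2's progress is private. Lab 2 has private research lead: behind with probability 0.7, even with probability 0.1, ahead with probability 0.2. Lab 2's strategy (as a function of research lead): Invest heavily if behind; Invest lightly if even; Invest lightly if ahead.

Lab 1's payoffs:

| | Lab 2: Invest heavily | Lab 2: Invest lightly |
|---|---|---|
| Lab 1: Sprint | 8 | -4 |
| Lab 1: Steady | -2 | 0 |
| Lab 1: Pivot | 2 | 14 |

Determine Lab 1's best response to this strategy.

Pivot

E[Sprint] = 0.7·(8) + 0.1·(-4) + 0.2·(-4) = 4.4
E[Steady] = 0.7·(-2) + 0.1·(0) + 0.2·(0) = -1.4
E[Pivot] = 0.7·(2) + 0.1·(14) + 0.2·(14) = 5.6
Best response: Pivot (5.6 is the largest).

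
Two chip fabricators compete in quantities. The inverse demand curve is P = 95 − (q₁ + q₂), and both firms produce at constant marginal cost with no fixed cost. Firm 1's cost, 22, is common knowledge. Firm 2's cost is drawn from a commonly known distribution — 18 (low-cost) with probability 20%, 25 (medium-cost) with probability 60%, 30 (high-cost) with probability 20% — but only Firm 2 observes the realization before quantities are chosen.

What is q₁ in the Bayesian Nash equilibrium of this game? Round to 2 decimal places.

Firm 2 with cost c maximizes (95 − (q₁+q₂) − c)·q₂, giving q₂(c) = (95 − c − q₁)/2.
E[c₂] = 0.2·18 + 0.6·25 + 0.2·30 = 24.6
Firm 1's FOC against E[q₂] yields q₁ = (95 − 2·22 + E[c₂])/3 = (95 − 44 + 24.6)/3 = 25.2.

25.20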